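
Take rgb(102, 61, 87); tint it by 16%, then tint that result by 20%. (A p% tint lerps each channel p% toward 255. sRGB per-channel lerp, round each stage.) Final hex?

Lerp each channel 16% toward 255:
  R: 102 + 0.16×(255−102) = 102 + 24.48 = 126.48 → 126
  G: 61 + 31.04 = 92.04 → 92
  B: 87 + 0.16×(255−87) = 87 + 26.88 = 113.88 → 114
After the tint: rgb(126, 92, 114) = #7e5c72.
Per channel, c → c + 0.2(255 − c):
  R: 126 + 0.2×(255−126) = 126 + 25.8 = 151.8 → 152
  G: 92 + 0.2×(255−92) = 92 + 32.6 = 124.6 → 125
  B: 114 + 28.2 = 142.2 → 142
rgb(152, 125, 142) = #987d8e.

#987d8e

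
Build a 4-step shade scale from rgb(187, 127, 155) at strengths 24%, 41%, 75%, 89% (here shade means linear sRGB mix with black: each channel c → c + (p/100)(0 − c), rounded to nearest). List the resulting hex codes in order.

#8E6176, #6E4B5B, #2F2027, #150E11

24%: (187 − 44.88 = 142.12→142, 127 − 30.48 = 96.52→97, 155 − 37.2 = 117.8→118) → #8E6176
41%: (187 − 76.67 = 110.33→110, 127 − 52.07 = 74.93→75, 155 − 63.55 = 91.45→91) → #6E4B5B
75%: (187 − 140.25 = 46.75→47, 127 − 95.25 = 31.75→32, 155 − 116.25 = 38.75→39) → #2F2027
89%: (187 − 166.43 = 20.57→21, 127 − 113.03 = 13.97→14, 155 − 137.95 = 17.05→17) → #150E11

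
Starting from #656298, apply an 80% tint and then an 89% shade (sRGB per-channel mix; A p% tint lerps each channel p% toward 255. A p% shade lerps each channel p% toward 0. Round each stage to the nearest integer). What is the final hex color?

#19191A

#656298 is rgb(101, 98, 152).
Per channel, c → c + 0.8(255 − c):
  R: 101 + 0.8×(255−101) = 101 + 123.2 = 224.2 → 224
  G: 98 + 0.8×(255−98) = 98 + 125.6 = 223.6 → 224
  B: 152 + 82.4 = 234.4 → 234
After the tint: rgb(224, 224, 234) = #E0E0EA.
Lerp each channel 89% toward 0:
  R: 224 − 199.36 = 24.64 → 25
  G: 224 − 199.36 = 24.64 → 25
  B: 234 + 0.89×(0−234) = 234 − 208.26 = 25.74 → 26
rgb(25, 25, 26) = #19191A.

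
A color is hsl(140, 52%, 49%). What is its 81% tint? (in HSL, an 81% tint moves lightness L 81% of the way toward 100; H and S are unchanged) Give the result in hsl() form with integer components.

hsl(140, 52%, 90%)

L moves 81% from 49 toward 100: 49 + 41.31 = 90.31 → 90.
H and S are unchanged.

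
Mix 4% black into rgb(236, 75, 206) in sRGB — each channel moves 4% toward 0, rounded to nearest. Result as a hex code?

A 4% shade moves each channel 4% toward 0:
  R: 236 − 9.44 = 226.56 → 227
  G: 75 + 0.04×(0−75) = 75 − 3 = 72 → 72
  B: 206 + 0.04×(0−206) = 206 − 8.24 = 197.76 → 198
rgb(227, 72, 198) = #E348C6.

#E348C6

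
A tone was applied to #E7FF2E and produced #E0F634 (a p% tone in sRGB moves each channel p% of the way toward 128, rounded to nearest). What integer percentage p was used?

#E7FF2E is rgb(231, 255, 46); #E0F634 is rgb(224, 246, 52).
On the G channel (widest range): 246 ≈ 255 + (p/100)(128 − 255), so p ≈ 100×(246 − 255)/(128 − 255) = -900/-127 = 7.09.
p = 7 reproduces all three channels after rounding.

7%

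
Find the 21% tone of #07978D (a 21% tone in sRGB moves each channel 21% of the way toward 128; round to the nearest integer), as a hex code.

#07978D is rgb(7, 151, 141).
A 21% tone moves each channel 21% toward 128:
  R: 7 + 0.21×(128−7) = 7 + 25.41 = 32.41 → 32
  G: 151 + 0.21×(128−151) = 151 − 4.83 = 146.17 → 146
  B: 141 − 2.73 = 138.27 → 138
rgb(32, 146, 138) = #20928A.

#20928A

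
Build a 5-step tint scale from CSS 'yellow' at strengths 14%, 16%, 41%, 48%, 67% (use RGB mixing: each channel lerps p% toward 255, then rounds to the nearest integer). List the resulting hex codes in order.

CSS yellow is rgb(255, 255, 0).
14%: (255→255, 255→255, 0 + 35.7 = 35.7→36) → #ffff24
16%: (255→255, 255→255, 0 + 40.8 = 40.8→41) → #ffff29
41%: (255→255, 255→255, 0 + 104.55 = 104.55→105) → #ffff69
48%: (255→255, 255→255, 0 + 122.4 = 122.4→122) → #ffff7a
67%: (255→255, 255→255, 0 + 170.85 = 170.85→171) → #ffffab

#ffff24, #ffff29, #ffff69, #ffff7a, #ffffab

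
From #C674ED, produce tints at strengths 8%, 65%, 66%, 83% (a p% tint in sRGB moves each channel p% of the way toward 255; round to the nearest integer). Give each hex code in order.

#C674ED is rgb(198, 116, 237).
8%: (198 + 4.56 = 202.56→203, 116 + 11.12 = 127.12→127, 237 + 1.44 = 238.44→238) → #CB7FEE
65%: (198 + 37.05 = 235.05→235, 116 + 90.35 = 206.35→206, 237 + 11.7 = 248.7→249) → #EBCEF9
66%: (198 + 37.62 = 235.62→236, 116 + 91.74 = 207.74→208, 237 + 11.88 = 248.88→249) → #ECD0F9
83%: (198 + 47.31 = 245.31→245, 116 + 115.37 = 231.37→231, 237 + 14.94 = 251.94→252) → #F5E7FC

#CB7FEE, #EBCEF9, #ECD0F9, #F5E7FC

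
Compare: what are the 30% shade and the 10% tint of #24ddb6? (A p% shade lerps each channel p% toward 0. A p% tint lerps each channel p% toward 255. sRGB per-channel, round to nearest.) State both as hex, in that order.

#199b7f, #3ae0bd

#24ddb6 is rgb(36, 221, 182).
30% shade:
  R: 36 + 0.3×(0−36) = 36 − 10.8 = 25.2 → 25
  G: 221 + 0.3×(0−221) = 221 − 66.3 = 154.7 → 155
  B: 182 + 0.3×(0−182) = 182 − 54.6 = 127.4 → 127
  → #199b7f
10% tint:
  R: 36 + 21.9 = 57.9 → 58
  G: 221 + 0.1×(255−221) = 221 + 3.4 = 224.4 → 224
  B: 182 + 7.3 = 189.3 → 189
  → #3ae0bd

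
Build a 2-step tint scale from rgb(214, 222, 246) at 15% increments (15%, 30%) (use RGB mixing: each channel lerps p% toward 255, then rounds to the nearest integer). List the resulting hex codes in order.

15%: (214 + 6.15 = 220.15→220, 222 + 4.95 = 226.95→227, 246 + 1.35 = 247.35→247) → #DCE3F7
30%: (214 + 12.3 = 226.3→226, 222 + 9.9 = 231.9→232, 246 + 2.7 = 248.7→249) → #E2E8F9

#DCE3F7, #E2E8F9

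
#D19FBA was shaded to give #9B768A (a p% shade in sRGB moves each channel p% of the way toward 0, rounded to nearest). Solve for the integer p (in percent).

#D19FBA is rgb(209, 159, 186); #9B768A is rgb(155, 118, 138).
On the R channel (widest range): 155 ≈ 209 + (p/100)(0 − 209), so p ≈ 100×(155 − 209)/(0 − 209) = -5400/-209 = 25.84.
p = 26 reproduces all three channels after rounding.

26%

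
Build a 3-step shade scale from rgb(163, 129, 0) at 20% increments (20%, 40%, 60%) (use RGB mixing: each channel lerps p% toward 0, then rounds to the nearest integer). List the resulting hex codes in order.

20%: (163 − 32.6 = 130.4→130, 129 − 25.8 = 103.2→103, 0→0) → #826700
40%: (163 − 65.2 = 97.8→98, 129 − 51.6 = 77.4→77, 0→0) → #624d00
60%: (163 − 97.8 = 65.2→65, 129 − 77.4 = 51.6→52, 0→0) → #413400

#826700, #624d00, #413400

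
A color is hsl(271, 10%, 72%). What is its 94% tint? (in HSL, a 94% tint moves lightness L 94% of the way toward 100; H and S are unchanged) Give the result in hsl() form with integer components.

L moves 94% from 72 toward 100: 72 + 26.32 = 98.32 → 98.
H and S are unchanged.

hsl(271, 10%, 98%)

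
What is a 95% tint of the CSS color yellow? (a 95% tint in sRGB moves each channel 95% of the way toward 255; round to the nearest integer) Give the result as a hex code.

CSS yellow is rgb(255, 255, 0).
A 95% tint moves each channel 95% toward 255:
  R: 255 + 0.95×(255−255) = 255 + 0 = 255 → 255
  G: 255 + 0.95×(255−255) = 255 + 0 = 255 → 255
  B: 0 + 242.25 = 242.25 → 242
rgb(255, 255, 242) = #fffff2.

#fffff2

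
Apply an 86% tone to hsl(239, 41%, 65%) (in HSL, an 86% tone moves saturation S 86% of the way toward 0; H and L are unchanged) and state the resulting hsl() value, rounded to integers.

hsl(239, 6%, 65%)

S moves 86% from 41 toward 0: 41 − 35.26 = 5.74 → 6.
H and L are unchanged.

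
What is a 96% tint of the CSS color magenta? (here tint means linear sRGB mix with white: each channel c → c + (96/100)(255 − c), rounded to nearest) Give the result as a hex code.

CSS magenta is rgb(255, 0, 255).
A 96% tint moves each channel 96% toward 255:
  R: 255 + 0.96×(255−255) = 255 + 0 = 255 → 255
  G: 0 + 244.8 = 244.8 → 245
  B: 255 + 0.96×(255−255) = 255 + 0 = 255 → 255
rgb(255, 245, 255) = #fff5ff.

#fff5ff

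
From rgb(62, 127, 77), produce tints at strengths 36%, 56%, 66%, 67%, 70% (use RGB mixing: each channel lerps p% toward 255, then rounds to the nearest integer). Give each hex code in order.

#83AD8D, #AAC7B1, #BDD3C2, #BFD5C4, #C5D9CA

36%: (62 + 69.48 = 131.48→131, 127 + 46.08 = 173.08→173, 77 + 64.08 = 141.08→141) → #83AD8D
56%: (62 + 108.08 = 170.08→170, 127 + 71.68 = 198.68→199, 77 + 99.68 = 176.68→177) → #AAC7B1
66%: (62 + 127.38 = 189.38→189, 127 + 84.48 = 211.48→211, 77 + 117.48 = 194.48→194) → #BDD3C2
67%: (62 + 129.31 = 191.31→191, 127 + 85.76 = 212.76→213, 77 + 119.26 = 196.26→196) → #BFD5C4
70%: (62 + 135.1 = 197.1→197, 127 + 89.6 = 216.6→217, 77 + 124.6 = 201.6→202) → #C5D9CA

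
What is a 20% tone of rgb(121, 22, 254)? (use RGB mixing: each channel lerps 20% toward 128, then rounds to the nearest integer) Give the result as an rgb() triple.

rgb(122, 43, 229)

Lerp each channel 20% toward 128:
  R: 121 + 1.4 = 122.4 → 122
  G: 22 + 21.2 = 43.2 → 43
  B: 254 + 0.2×(128−254) = 254 − 25.2 = 228.8 → 229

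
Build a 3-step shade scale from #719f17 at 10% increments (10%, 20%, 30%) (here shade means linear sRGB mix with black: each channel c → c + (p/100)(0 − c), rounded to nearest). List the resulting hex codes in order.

#719f17 is rgb(113, 159, 23).
10%: (113 − 11.3 = 101.7→102, 159 − 15.9 = 143.1→143, 23 − 2.3 = 20.7→21) → #668f15
20%: (113 − 22.6 = 90.4→90, 159 − 31.8 = 127.2→127, 23 − 4.6 = 18.4→18) → #5a7f12
30%: (113 − 33.9 = 79.1→79, 159 − 47.7 = 111.3→111, 23 − 6.9 = 16.1→16) → #4f6f10

#668f15, #5a7f12, #4f6f10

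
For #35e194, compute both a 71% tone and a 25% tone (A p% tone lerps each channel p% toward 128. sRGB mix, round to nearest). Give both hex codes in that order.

#6a9c86, #48c98f

#35e194 is rgb(53, 225, 148).
71% tone:
  R: 53 + 0.71×(128−53) = 53 + 53.25 = 106.25 → 106
  G: 225 + 0.71×(128−225) = 225 − 68.87 = 156.13 → 156
  B: 148 + 0.71×(128−148) = 148 − 14.2 = 133.8 → 134
  → #6a9c86
25% tone:
  R: 53 + 18.75 = 71.75 → 72
  G: 225 + 0.25×(128−225) = 225 − 24.25 = 200.75 → 201
  B: 148 − 5 = 143 → 143
  → #48c98f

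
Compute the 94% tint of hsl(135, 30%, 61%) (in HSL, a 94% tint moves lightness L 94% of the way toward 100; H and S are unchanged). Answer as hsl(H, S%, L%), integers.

hsl(135, 30%, 98%)

L moves 94% from 61 toward 100: 61 + 36.66 = 97.66 → 98.
H and S are unchanged.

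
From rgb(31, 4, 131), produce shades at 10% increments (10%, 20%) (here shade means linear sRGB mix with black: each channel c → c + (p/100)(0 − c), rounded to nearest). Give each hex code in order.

10%: (31 − 3.1 = 27.9→28, 4→4, 131 − 13.1 = 117.9→118) → #1C0476
20%: (31 − 6.2 = 24.8→25, 4 − 0.8 = 3.2→3, 131 − 26.2 = 104.8→105) → #190369

#1C0476, #190369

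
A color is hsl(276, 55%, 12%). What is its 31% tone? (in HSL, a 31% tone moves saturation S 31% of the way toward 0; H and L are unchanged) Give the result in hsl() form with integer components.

hsl(276, 38%, 12%)

S moves 31% from 55 toward 0: 55 − 17.05 = 37.95 → 38.
H and L are unchanged.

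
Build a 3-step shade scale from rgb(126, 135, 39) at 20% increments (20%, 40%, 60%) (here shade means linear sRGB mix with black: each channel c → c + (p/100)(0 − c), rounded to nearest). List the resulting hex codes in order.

20%: (126 − 25.2 = 100.8→101, 135 − 27 = 108→108, 39 − 7.8 = 31.2→31) → #656c1f
40%: (126 − 50.4 = 75.6→76, 135 − 54 = 81→81, 39 − 15.6 = 23.4→23) → #4c5117
60%: (126 − 75.6 = 50.4→50, 135 − 81 = 54→54, 39 − 23.4 = 15.6→16) → #323610

#656c1f, #4c5117, #323610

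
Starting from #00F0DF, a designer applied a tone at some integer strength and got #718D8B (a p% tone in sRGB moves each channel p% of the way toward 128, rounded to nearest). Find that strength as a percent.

#00F0DF is rgb(0, 240, 223); #718D8B is rgb(113, 141, 139).
On the R channel (widest range): 113 ≈ 0 + (p/100)(128 − 0), so p ≈ 100×(113 − 0)/(128 − 0) = 11300/128 = 88.28.
p = 88 reproduces all three channels after rounding.

88%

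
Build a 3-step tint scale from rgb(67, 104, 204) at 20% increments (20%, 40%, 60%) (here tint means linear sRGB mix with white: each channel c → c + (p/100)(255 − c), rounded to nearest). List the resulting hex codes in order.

#6986d6, #8ea4e0, #b4c3eb

20%: (67 + 37.6 = 104.6→105, 104 + 30.2 = 134.2→134, 204 + 10.2 = 214.2→214) → #6986d6
40%: (67 + 75.2 = 142.2→142, 104 + 60.4 = 164.4→164, 204 + 20.4 = 224.4→224) → #8ea4e0
60%: (67 + 112.8 = 179.8→180, 104 + 90.6 = 194.6→195, 204 + 30.6 = 234.6→235) → #b4c3eb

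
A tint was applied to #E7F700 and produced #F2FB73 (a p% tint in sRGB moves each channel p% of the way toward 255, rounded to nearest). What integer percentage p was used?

45%

#E7F700 is rgb(231, 247, 0); #F2FB73 is rgb(242, 251, 115).
On the B channel (widest range): 115 ≈ 0 + (p/100)(255 − 0), so p ≈ 100×(115 − 0)/(255 − 0) = 11500/255 = 45.10.
p = 45 reproduces all three channels after rounding.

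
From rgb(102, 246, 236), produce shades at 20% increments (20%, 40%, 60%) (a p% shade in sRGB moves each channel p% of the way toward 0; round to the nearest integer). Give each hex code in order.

20%: (102 − 20.4 = 81.6→82, 246 − 49.2 = 196.8→197, 236 − 47.2 = 188.8→189) → #52C5BD
40%: (102 − 40.8 = 61.2→61, 246 − 98.4 = 147.6→148, 236 − 94.4 = 141.6→142) → #3D948E
60%: (102 − 61.2 = 40.8→41, 246 − 147.6 = 98.4→98, 236 − 141.6 = 94.4→94) → #29625E

#52C5BD, #3D948E, #29625E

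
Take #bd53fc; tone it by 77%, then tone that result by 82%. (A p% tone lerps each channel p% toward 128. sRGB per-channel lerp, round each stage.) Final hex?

#bd53fc is rgb(189, 83, 252).
Lerp each channel 77% toward 128:
  R: 189 − 46.97 = 142.03 → 142
  G: 83 + 34.65 = 117.65 → 118
  B: 252 − 95.48 = 156.52 → 157
After the tone: rgb(142, 118, 157) = #8e769d.
Lerp each channel 82% toward 128:
  R: 142 − 11.48 = 130.52 → 131
  G: 118 + 0.82×(128−118) = 118 + 8.2 = 126.2 → 126
  B: 157 − 23.78 = 133.22 → 133
rgb(131, 126, 133) = #837e85.

#837e85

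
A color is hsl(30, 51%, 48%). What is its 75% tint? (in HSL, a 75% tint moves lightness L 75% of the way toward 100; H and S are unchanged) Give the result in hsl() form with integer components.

L moves 75% from 48 toward 100: 48 + 39 = 87 → 87.
H and S are unchanged.

hsl(30, 51%, 87%)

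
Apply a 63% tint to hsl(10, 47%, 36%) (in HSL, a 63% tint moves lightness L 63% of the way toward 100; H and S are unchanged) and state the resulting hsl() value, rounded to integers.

L moves 63% from 36 toward 100: 36 + 40.32 = 76.32 → 76.
H and S are unchanged.

hsl(10, 47%, 76%)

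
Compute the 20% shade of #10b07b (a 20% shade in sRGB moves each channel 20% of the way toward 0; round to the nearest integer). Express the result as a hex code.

#0d8d62

#10b07b is rgb(16, 176, 123).
A 20% shade moves each channel 20% toward 0:
  R: 16 − 3.2 = 12.8 → 13
  G: 176 + 0.2×(0−176) = 176 − 35.2 = 140.8 → 141
  B: 123 − 24.6 = 98.4 → 98
rgb(13, 141, 98) = #0d8d62.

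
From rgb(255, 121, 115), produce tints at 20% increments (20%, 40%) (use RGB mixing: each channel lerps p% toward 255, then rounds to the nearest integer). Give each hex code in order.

20%: (255→255, 121 + 26.8 = 147.8→148, 115 + 28 = 143→143) → #ff948f
40%: (255→255, 121 + 53.6 = 174.6→175, 115 + 56 = 171→171) → #ffafab

#ff948f, #ffafab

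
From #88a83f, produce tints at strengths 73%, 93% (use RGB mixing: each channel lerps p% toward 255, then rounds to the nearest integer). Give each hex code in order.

#dfe8cb, #f7f9f2

#88a83f is rgb(136, 168, 63).
73%: (136 + 86.87 = 222.87→223, 168 + 63.51 = 231.51→232, 63 + 140.16 = 203.16→203) → #dfe8cb
93%: (136 + 110.67 = 246.67→247, 168 + 80.91 = 248.91→249, 63 + 178.56 = 241.56→242) → #f7f9f2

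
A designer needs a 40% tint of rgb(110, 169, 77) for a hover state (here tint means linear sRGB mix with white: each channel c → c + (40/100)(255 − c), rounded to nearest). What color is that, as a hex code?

Lerp each channel 40% toward 255:
  R: 110 + 0.4×(255−110) = 110 + 58 = 168 → 168
  G: 169 + 0.4×(255−169) = 169 + 34.4 = 203.4 → 203
  B: 77 + 0.4×(255−77) = 77 + 71.2 = 148.2 → 148
rgb(168, 203, 148) = #a8cb94.

#a8cb94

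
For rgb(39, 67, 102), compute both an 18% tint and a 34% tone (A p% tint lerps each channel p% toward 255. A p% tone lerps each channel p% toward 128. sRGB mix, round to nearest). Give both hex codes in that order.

18% tint:
  R: 39 + 38.88 = 77.88 → 78
  G: 67 + 33.84 = 100.84 → 101
  B: 102 + 0.18×(255−102) = 102 + 27.54 = 129.54 → 130
  → #4E6582
34% tone:
  R: 39 + 0.34×(128−39) = 39 + 30.26 = 69.26 → 69
  G: 67 + 20.74 = 87.74 → 88
  B: 102 + 8.84 = 110.84 → 111
  → #45586F

#4E6582, #45586F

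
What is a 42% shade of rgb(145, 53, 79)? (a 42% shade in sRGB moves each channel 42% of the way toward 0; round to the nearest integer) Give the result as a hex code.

#541F2E

Per channel, c → c + 0.42(0 − c):
  R: 145 + 0.42×(0−145) = 145 − 60.9 = 84.1 → 84
  G: 53 − 22.26 = 30.74 → 31
  B: 79 + 0.42×(0−79) = 79 − 33.18 = 45.82 → 46
rgb(84, 31, 46) = #541F2E.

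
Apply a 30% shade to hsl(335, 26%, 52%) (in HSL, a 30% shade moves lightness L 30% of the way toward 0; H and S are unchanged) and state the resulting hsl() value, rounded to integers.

hsl(335, 26%, 36%)

L moves 30% from 52 toward 0: 52 − 15.6 = 36.4 → 36.
H and S are unchanged.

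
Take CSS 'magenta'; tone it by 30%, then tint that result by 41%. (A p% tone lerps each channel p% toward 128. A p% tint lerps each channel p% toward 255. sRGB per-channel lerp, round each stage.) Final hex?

CSS magenta is rgb(255, 0, 255).
A 30% tone moves each channel 30% toward 128:
  R: 255 − 38.1 = 216.9 → 217
  G: 0 + 0.3×(128−0) = 0 + 38.4 = 38.4 → 38
  B: 255 − 38.1 = 216.9 → 217
After the tone: rgb(217, 38, 217) = #d926d9.
A 41% tint moves each channel 41% toward 255:
  R: 217 + 15.58 = 232.58 → 233
  G: 38 + 0.41×(255−38) = 38 + 88.97 = 126.97 → 127
  B: 217 + 15.58 = 232.58 → 233
rgb(233, 127, 233) = #e97fe9.

#e97fe9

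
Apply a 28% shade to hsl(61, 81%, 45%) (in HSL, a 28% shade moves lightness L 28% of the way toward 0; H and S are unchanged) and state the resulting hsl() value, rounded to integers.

hsl(61, 81%, 32%)

L moves 28% from 45 toward 0: 45 − 12.6 = 32.4 → 32.
H and S are unchanged.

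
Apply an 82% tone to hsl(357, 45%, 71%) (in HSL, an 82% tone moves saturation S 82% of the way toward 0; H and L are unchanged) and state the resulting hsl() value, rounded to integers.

hsl(357, 8%, 71%)

S moves 82% from 45 toward 0: 45 − 36.9 = 8.1 → 8.
H and L are unchanged.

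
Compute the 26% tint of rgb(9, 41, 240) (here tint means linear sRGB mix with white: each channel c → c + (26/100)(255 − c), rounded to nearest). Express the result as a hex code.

Lerp each channel 26% toward 255:
  R: 9 + 63.96 = 72.96 → 73
  G: 41 + 0.26×(255−41) = 41 + 55.64 = 96.64 → 97
  B: 240 + 3.9 = 243.9 → 244
rgb(73, 97, 244) = #4961f4.

#4961f4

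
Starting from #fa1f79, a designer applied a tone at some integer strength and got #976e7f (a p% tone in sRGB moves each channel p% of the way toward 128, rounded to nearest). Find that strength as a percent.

#fa1f79 is rgb(250, 31, 121); #976e7f is rgb(151, 110, 127).
On the R channel (widest range): 151 ≈ 250 + (p/100)(128 − 250), so p ≈ 100×(151 − 250)/(128 − 250) = -9900/-122 = 81.15.
p = 81 reproduces all three channels after rounding.

81%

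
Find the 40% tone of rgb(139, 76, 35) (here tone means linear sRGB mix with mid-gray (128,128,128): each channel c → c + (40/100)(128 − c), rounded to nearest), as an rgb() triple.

Lerp each channel 40% toward 128:
  R: 139 − 4.4 = 134.6 → 135
  G: 76 + 20.8 = 96.8 → 97
  B: 35 + 0.4×(128−35) = 35 + 37.2 = 72.2 → 72

rgb(135, 97, 72)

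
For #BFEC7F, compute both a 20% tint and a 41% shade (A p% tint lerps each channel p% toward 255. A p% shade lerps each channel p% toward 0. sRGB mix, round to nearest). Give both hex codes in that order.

#BFEC7F is rgb(191, 236, 127).
20% tint:
  R: 191 + 0.2×(255−191) = 191 + 12.8 = 203.8 → 204
  G: 236 + 3.8 = 239.8 → 240
  B: 127 + 25.6 = 152.6 → 153
  → #CCF099
41% shade:
  R: 191 + 0.41×(0−191) = 191 − 78.31 = 112.69 → 113
  G: 236 + 0.41×(0−236) = 236 − 96.76 = 139.24 → 139
  B: 127 + 0.41×(0−127) = 127 − 52.07 = 74.93 → 75
  → #718B4B

#CCF099, #718B4B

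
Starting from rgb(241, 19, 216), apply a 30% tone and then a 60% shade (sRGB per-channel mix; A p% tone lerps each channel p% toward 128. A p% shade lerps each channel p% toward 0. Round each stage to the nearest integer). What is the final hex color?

A 30% tone moves each channel 30% toward 128:
  R: 241 − 33.9 = 207.1 → 207
  G: 19 + 32.7 = 51.7 → 52
  B: 216 + 0.3×(128−216) = 216 − 26.4 = 189.6 → 190
After the tone: rgb(207, 52, 190) = #CF34BE.
Per channel, c → c + 0.6(0 − c):
  R: 207 − 124.2 = 82.8 → 83
  G: 52 + 0.6×(0−52) = 52 − 31.2 = 20.8 → 21
  B: 190 + 0.6×(0−190) = 190 − 114 = 76 → 76
rgb(83, 21, 76) = #53154C.

#53154C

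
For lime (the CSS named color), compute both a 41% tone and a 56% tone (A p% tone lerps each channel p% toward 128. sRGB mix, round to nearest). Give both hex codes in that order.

CSS lime is rgb(0, 255, 0).
41% tone:
  R: 0 + 0.41×(128−0) = 0 + 52.48 = 52.48 → 52
  G: 255 − 52.07 = 202.93 → 203
  B: 0 + 0.41×(128−0) = 0 + 52.48 = 52.48 → 52
  → #34cb34
56% tone:
  R: 0 + 0.56×(128−0) = 0 + 71.68 = 71.68 → 72
  G: 255 − 71.12 = 183.88 → 184
  B: 0 + 71.68 = 71.68 → 72
  → #48b848

#34cb34, #48b848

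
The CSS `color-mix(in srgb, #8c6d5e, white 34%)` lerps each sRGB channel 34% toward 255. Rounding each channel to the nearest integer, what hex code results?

#8c6d5e is rgb(140, 109, 94).
Per channel, c → c + 0.34(255 − c):
  R: 140 + 0.34×(255−140) = 140 + 39.1 = 179.1 → 179
  G: 109 + 0.34×(255−109) = 109 + 49.64 = 158.64 → 159
  B: 94 + 0.34×(255−94) = 94 + 54.74 = 148.74 → 149
rgb(179, 159, 149) = #b39f95.

#b39f95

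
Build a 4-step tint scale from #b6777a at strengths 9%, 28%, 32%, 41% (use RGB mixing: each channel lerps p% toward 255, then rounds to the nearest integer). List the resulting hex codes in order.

#b6777a is rgb(182, 119, 122).
9%: (182 + 6.57 = 188.57→189, 119 + 12.24 = 131.24→131, 122 + 11.97 = 133.97→134) → #bd8386
28%: (182 + 20.44 = 202.44→202, 119 + 38.08 = 157.08→157, 122 + 37.24 = 159.24→159) → #ca9d9f
32%: (182 + 23.36 = 205.36→205, 119 + 43.52 = 162.52→163, 122 + 42.56 = 164.56→165) → #cda3a5
41%: (182 + 29.93 = 211.93→212, 119 + 55.76 = 174.76→175, 122 + 54.53 = 176.53→177) → #d4afb1

#bd8386, #ca9d9f, #cda3a5, #d4afb1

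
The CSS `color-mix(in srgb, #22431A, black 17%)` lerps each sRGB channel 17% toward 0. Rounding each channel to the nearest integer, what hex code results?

#22431A is rgb(34, 67, 26).
Per channel, c → c + 0.17(0 − c):
  R: 34 − 5.78 = 28.22 → 28
  G: 67 − 11.39 = 55.61 → 56
  B: 26 − 4.42 = 21.58 → 22
rgb(28, 56, 22) = #1C3816.

#1C3816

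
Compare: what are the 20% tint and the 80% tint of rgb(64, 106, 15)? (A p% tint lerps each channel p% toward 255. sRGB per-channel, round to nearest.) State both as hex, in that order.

#66883F, #D9E1CF

20% tint:
  R: 64 + 0.2×(255−64) = 64 + 38.2 = 102.2 → 102
  G: 106 + 0.2×(255−106) = 106 + 29.8 = 135.8 → 136
  B: 15 + 0.2×(255−15) = 15 + 48 = 63 → 63
  → #66883F
80% tint:
  R: 64 + 0.8×(255−64) = 64 + 152.8 = 216.8 → 217
  G: 106 + 0.8×(255−106) = 106 + 119.2 = 225.2 → 225
  B: 15 + 192 = 207 → 207
  → #D9E1CF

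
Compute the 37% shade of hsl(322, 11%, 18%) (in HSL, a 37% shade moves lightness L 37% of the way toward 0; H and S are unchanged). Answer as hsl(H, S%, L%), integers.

L moves 37% from 18 toward 0: 18 − 6.66 = 11.34 → 11.
H and S are unchanged.

hsl(322, 11%, 11%)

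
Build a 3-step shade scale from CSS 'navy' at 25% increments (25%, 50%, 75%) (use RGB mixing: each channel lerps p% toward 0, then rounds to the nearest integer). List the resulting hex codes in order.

#000060, #000040, #000020

CSS navy is rgb(0, 0, 128).
25%: (0→0, 0→0, 128 − 32 = 96→96) → #000060
50%: (0→0, 0→0, 128 − 64 = 64→64) → #000040
75%: (0→0, 0→0, 128 − 96 = 32→32) → #000020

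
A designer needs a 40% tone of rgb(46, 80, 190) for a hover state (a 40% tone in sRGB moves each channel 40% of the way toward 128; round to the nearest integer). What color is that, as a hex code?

#4f63a5

Per channel, c → c + 0.4(128 − c):
  R: 46 + 32.8 = 78.8 → 79
  G: 80 + 19.2 = 99.2 → 99
  B: 190 + 0.4×(128−190) = 190 − 24.8 = 165.2 → 165
rgb(79, 99, 165) = #4f63a5.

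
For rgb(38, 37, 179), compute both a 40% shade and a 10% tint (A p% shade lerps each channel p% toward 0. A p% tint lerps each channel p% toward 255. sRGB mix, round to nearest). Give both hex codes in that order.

40% shade:
  R: 38 + 0.4×(0−38) = 38 − 15.2 = 22.8 → 23
  G: 37 + 0.4×(0−37) = 37 − 14.8 = 22.2 → 22
  B: 179 + 0.4×(0−179) = 179 − 71.6 = 107.4 → 107
  → #17166B
10% tint:
  R: 38 + 0.1×(255−38) = 38 + 21.7 = 59.7 → 60
  G: 37 + 21.8 = 58.8 → 59
  B: 179 + 0.1×(255−179) = 179 + 7.6 = 186.6 → 187
  → #3C3BBB

#17166B, #3C3BBB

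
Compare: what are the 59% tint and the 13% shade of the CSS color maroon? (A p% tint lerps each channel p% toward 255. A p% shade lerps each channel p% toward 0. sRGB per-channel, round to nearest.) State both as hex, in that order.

#CB9696, #6F0000

CSS maroon is rgb(128, 0, 0).
59% tint:
  R: 128 + 0.59×(255−128) = 128 + 74.93 = 202.93 → 203
  G: 0 + 150.45 = 150.45 → 150
  B: 0 + 0.59×(255−0) = 0 + 150.45 = 150.45 → 150
  → #CB9696
13% shade:
  R: 128 + 0.13×(0−128) = 128 − 16.64 = 111.36 → 111
  G: 0 + 0.13×(0−0) = 0 + 0 = 0 → 0
  B: 0 + 0.13×(0−0) = 0 + 0 = 0 → 0
  → #6F0000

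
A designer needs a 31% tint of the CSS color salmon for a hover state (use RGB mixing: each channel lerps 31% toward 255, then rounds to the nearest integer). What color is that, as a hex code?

#FCA79E

CSS salmon is rgb(250, 128, 114).
A 31% tint moves each channel 31% toward 255:
  R: 250 + 0.31×(255−250) = 250 + 1.55 = 251.55 → 252
  G: 128 + 39.37 = 167.37 → 167
  B: 114 + 0.31×(255−114) = 114 + 43.71 = 157.71 → 158
rgb(252, 167, 158) = #FCA79E.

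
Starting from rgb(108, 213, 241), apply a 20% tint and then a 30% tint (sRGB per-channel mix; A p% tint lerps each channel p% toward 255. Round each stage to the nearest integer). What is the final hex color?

Per channel, c → c + 0.2(255 − c):
  R: 108 + 29.4 = 137.4 → 137
  G: 213 + 0.2×(255−213) = 213 + 8.4 = 221.4 → 221
  B: 241 + 2.8 = 243.8 → 244
After the tint: rgb(137, 221, 244) = #89ddf4.
Lerp each channel 30% toward 255:
  R: 137 + 35.4 = 172.4 → 172
  G: 221 + 10.2 = 231.2 → 231
  B: 244 + 0.3×(255−244) = 244 + 3.3 = 247.3 → 247
rgb(172, 231, 247) = #ace7f7.

#ace7f7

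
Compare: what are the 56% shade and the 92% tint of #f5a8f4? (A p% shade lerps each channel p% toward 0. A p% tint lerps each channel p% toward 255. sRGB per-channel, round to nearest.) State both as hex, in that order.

#6c4a6b, #fef8fe

#f5a8f4 is rgb(245, 168, 244).
56% shade:
  R: 245 − 137.2 = 107.8 → 108
  G: 168 + 0.56×(0−168) = 168 − 94.08 = 73.92 → 74
  B: 244 + 0.56×(0−244) = 244 − 136.64 = 107.36 → 107
  → #6c4a6b
92% tint:
  R: 245 + 9.2 = 254.2 → 254
  G: 168 + 0.92×(255−168) = 168 + 80.04 = 248.04 → 248
  B: 244 + 10.12 = 254.12 → 254
  → #fef8fe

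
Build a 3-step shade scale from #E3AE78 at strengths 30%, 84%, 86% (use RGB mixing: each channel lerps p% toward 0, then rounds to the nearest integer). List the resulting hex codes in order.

#9F7A54, #241C13, #201811

#E3AE78 is rgb(227, 174, 120).
30%: (227 − 68.1 = 158.9→159, 174 − 52.2 = 121.8→122, 120 − 36 = 84→84) → #9F7A54
84%: (227 − 190.68 = 36.32→36, 174 − 146.16 = 27.84→28, 120 − 100.8 = 19.2→19) → #241C13
86%: (227 − 195.22 = 31.78→32, 174 − 149.64 = 24.36→24, 120 − 103.2 = 16.8→17) → #201811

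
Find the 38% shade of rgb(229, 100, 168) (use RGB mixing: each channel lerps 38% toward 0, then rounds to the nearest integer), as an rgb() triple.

Lerp each channel 38% toward 0:
  R: 229 − 87.02 = 141.98 → 142
  G: 100 + 0.38×(0−100) = 100 − 38 = 62 → 62
  B: 168 + 0.38×(0−168) = 168 − 63.84 = 104.16 → 104

rgb(142, 62, 104)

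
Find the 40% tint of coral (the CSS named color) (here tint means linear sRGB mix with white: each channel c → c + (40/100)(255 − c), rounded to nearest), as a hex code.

CSS coral is rgb(255, 127, 80).
Lerp each channel 40% toward 255:
  R: 255 + 0.4×(255−255) = 255 + 0 = 255 → 255
  G: 127 + 51.2 = 178.2 → 178
  B: 80 + 0.4×(255−80) = 80 + 70 = 150 → 150
rgb(255, 178, 150) = #ffb296.

#ffb296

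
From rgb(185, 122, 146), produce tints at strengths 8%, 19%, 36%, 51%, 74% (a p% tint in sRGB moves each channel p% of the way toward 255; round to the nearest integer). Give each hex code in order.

#bf859b, #c693a7, #d2aab9, #ddbeca, #eddce3

8%: (185 + 5.6 = 190.6→191, 122 + 10.64 = 132.64→133, 146 + 8.72 = 154.72→155) → #bf859b
19%: (185 + 13.3 = 198.3→198, 122 + 25.27 = 147.27→147, 146 + 20.71 = 166.71→167) → #c693a7
36%: (185 + 25.2 = 210.2→210, 122 + 47.88 = 169.88→170, 146 + 39.24 = 185.24→185) → #d2aab9
51%: (185 + 35.7 = 220.7→221, 122 + 67.83 = 189.83→190, 146 + 55.59 = 201.59→202) → #ddbeca
74%: (185 + 51.8 = 236.8→237, 122 + 98.42 = 220.42→220, 146 + 80.66 = 226.66→227) → #eddce3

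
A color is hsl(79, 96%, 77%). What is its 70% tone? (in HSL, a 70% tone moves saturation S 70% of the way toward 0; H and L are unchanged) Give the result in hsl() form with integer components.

S moves 70% from 96 toward 0: 96 − 67.2 = 28.8 → 29.
H and L are unchanged.

hsl(79, 29%, 77%)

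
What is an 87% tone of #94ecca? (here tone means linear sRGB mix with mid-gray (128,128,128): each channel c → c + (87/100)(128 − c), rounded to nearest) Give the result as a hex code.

#838e8a

#94ecca is rgb(148, 236, 202).
Lerp each channel 87% toward 128:
  R: 148 + 0.87×(128−148) = 148 − 17.4 = 130.6 → 131
  G: 236 − 93.96 = 142.04 → 142
  B: 202 + 0.87×(128−202) = 202 − 64.38 = 137.62 → 138
rgb(131, 142, 138) = #838e8a.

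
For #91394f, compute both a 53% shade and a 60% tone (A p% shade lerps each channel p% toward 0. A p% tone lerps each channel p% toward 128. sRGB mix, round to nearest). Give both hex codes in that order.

#91394f is rgb(145, 57, 79).
53% shade:
  R: 145 + 0.53×(0−145) = 145 − 76.85 = 68.15 → 68
  G: 57 + 0.53×(0−57) = 57 − 30.21 = 26.79 → 27
  B: 79 − 41.87 = 37.13 → 37
  → #441b25
60% tone:
  R: 145 + 0.6×(128−145) = 145 − 10.2 = 134.8 → 135
  G: 57 + 0.6×(128−57) = 57 + 42.6 = 99.6 → 100
  B: 79 + 29.4 = 108.4 → 108
  → #87646c

#441b25, #87646c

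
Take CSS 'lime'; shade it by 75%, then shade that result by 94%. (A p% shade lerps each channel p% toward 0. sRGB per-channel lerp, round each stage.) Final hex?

CSS lime is rgb(0, 255, 0).
Per channel, c → c + 0.75(0 − c):
  R: 0 + 0.75×(0−0) = 0 + 0 = 0 → 0
  G: 255 + 0.75×(0−255) = 255 − 191.25 = 63.75 → 64
  B: 0 + 0 = 0 → 0
After the shade: rgb(0, 64, 0) = #004000.
Per channel, c → c + 0.94(0 − c):
  R: 0 + 0.94×(0−0) = 0 + 0 = 0 → 0
  G: 64 + 0.94×(0−64) = 64 − 60.16 = 3.84 → 4
  B: 0 + 0.94×(0−0) = 0 + 0 = 0 → 0
rgb(0, 4, 0) = #000400.

#000400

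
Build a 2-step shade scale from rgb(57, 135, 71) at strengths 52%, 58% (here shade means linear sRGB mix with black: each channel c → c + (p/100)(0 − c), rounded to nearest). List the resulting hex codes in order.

52%: (57 − 29.64 = 27.36→27, 135 − 70.2 = 64.8→65, 71 − 36.92 = 34.08→34) → #1B4122
58%: (57 − 33.06 = 23.94→24, 135 − 78.3 = 56.7→57, 71 − 41.18 = 29.82→30) → #18391E

#1B4122, #18391E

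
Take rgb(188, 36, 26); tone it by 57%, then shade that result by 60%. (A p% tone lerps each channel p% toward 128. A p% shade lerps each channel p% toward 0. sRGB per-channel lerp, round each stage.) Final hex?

Per channel, c → c + 0.57(128 − c):
  R: 188 − 34.2 = 153.8 → 154
  G: 36 + 0.57×(128−36) = 36 + 52.44 = 88.44 → 88
  B: 26 + 58.14 = 84.14 → 84
After the tone: rgb(154, 88, 84) = #9a5854.
A 60% shade moves each channel 60% toward 0:
  R: 154 + 0.6×(0−154) = 154 − 92.4 = 61.6 → 62
  G: 88 + 0.6×(0−88) = 88 − 52.8 = 35.2 → 35
  B: 84 + 0.6×(0−84) = 84 − 50.4 = 33.6 → 34
rgb(62, 35, 34) = #3e2322.

#3e2322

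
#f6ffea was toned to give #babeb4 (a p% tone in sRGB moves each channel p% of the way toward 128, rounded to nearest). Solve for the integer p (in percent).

#f6ffea is rgb(246, 255, 234); #babeb4 is rgb(186, 190, 180).
On the G channel (widest range): 190 ≈ 255 + (p/100)(128 − 255), so p ≈ 100×(190 − 255)/(128 − 255) = -6500/-127 = 51.18.
p = 51 reproduces all three channels after rounding.

51%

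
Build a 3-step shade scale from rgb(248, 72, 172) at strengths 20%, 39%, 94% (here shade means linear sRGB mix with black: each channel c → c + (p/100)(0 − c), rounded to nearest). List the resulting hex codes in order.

#c63a8a, #972c69, #0f040a

20%: (248 − 49.6 = 198.4→198, 72 − 14.4 = 57.6→58, 172 − 34.4 = 137.6→138) → #c63a8a
39%: (248 − 96.72 = 151.28→151, 72 − 28.08 = 43.92→44, 172 − 67.08 = 104.92→105) → #972c69
94%: (248 − 233.12 = 14.88→15, 72 − 67.68 = 4.32→4, 172 − 161.68 = 10.32→10) → #0f040a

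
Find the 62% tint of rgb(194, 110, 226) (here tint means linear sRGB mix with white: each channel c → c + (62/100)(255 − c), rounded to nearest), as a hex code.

#E8C8F4

Per channel, c → c + 0.62(255 − c):
  R: 194 + 0.62×(255−194) = 194 + 37.82 = 231.82 → 232
  G: 110 + 0.62×(255−110) = 110 + 89.9 = 199.9 → 200
  B: 226 + 17.98 = 243.98 → 244
rgb(232, 200, 244) = #E8C8F4.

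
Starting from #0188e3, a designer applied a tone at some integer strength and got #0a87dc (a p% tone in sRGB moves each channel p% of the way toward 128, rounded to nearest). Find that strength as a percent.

7%

#0188e3 is rgb(1, 136, 227); #0a87dc is rgb(10, 135, 220).
On the R channel (widest range): 10 ≈ 1 + (p/100)(128 − 1), so p ≈ 100×(10 − 1)/(128 − 1) = 900/127 = 7.09.
p = 7 reproduces all three channels after rounding.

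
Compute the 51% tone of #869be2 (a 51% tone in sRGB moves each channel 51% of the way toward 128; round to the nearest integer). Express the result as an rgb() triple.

#869be2 is rgb(134, 155, 226).
Lerp each channel 51% toward 128:
  R: 134 − 3.06 = 130.94 → 131
  G: 155 + 0.51×(128−155) = 155 − 13.77 = 141.23 → 141
  B: 226 − 49.98 = 176.02 → 176

rgb(131, 141, 176)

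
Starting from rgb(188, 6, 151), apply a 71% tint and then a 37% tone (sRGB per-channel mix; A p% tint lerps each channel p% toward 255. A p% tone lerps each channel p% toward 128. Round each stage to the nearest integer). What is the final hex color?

#C4A3BD

Lerp each channel 71% toward 255:
  R: 188 + 47.57 = 235.57 → 236
  G: 6 + 0.71×(255−6) = 6 + 176.79 = 182.79 → 183
  B: 151 + 73.84 = 224.84 → 225
After the tint: rgb(236, 183, 225) = #ECB7E1.
A 37% tone moves each channel 37% toward 128:
  R: 236 + 0.37×(128−236) = 236 − 39.96 = 196.04 → 196
  G: 183 + 0.37×(128−183) = 183 − 20.35 = 162.65 → 163
  B: 225 + 0.37×(128−225) = 225 − 35.89 = 189.11 → 189
rgb(196, 163, 189) = #C4A3BD.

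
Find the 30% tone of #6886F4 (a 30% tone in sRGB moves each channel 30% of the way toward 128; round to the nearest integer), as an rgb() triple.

#6886F4 is rgb(104, 134, 244).
Lerp each channel 30% toward 128:
  R: 104 + 0.3×(128−104) = 104 + 7.2 = 111.2 → 111
  G: 134 + 0.3×(128−134) = 134 − 1.8 = 132.2 → 132
  B: 244 − 34.8 = 209.2 → 209

rgb(111, 132, 209)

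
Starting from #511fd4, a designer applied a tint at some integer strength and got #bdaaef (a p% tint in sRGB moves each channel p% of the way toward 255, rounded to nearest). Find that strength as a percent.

62%

#511fd4 is rgb(81, 31, 212); #bdaaef is rgb(189, 170, 239).
On the G channel (widest range): 170 ≈ 31 + (p/100)(255 − 31), so p ≈ 100×(170 − 31)/(255 − 31) = 13900/224 = 62.05.
p = 62 reproduces all three channels after rounding.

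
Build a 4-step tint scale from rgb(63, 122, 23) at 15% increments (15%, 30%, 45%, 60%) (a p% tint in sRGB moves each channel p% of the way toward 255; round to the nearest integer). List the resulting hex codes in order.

#5c8e3a, #79a25d, #95b67f, #b2caa2

15%: (63 + 28.8 = 91.8→92, 122 + 19.95 = 141.95→142, 23 + 34.8 = 57.8→58) → #5c8e3a
30%: (63 + 57.6 = 120.6→121, 122 + 39.9 = 161.9→162, 23 + 69.6 = 92.6→93) → #79a25d
45%: (63 + 86.4 = 149.4→149, 122 + 59.85 = 181.85→182, 23 + 104.4 = 127.4→127) → #95b67f
60%: (63 + 115.2 = 178.2→178, 122 + 79.8 = 201.8→202, 23 + 139.2 = 162.2→162) → #b2caa2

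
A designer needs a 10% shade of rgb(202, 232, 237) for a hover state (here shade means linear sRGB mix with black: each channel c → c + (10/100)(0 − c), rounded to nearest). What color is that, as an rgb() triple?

A 10% shade moves each channel 10% toward 0:
  R: 202 + 0.1×(0−202) = 202 − 20.2 = 181.8 → 182
  G: 232 − 23.2 = 208.8 → 209
  B: 237 + 0.1×(0−237) = 237 − 23.7 = 213.3 → 213

rgb(182, 209, 213)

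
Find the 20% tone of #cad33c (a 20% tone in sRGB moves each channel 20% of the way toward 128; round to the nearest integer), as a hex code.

#cad33c is rgb(202, 211, 60).
Lerp each channel 20% toward 128:
  R: 202 + 0.2×(128−202) = 202 − 14.8 = 187.2 → 187
  G: 211 + 0.2×(128−211) = 211 − 16.6 = 194.4 → 194
  B: 60 + 0.2×(128−60) = 60 + 13.6 = 73.6 → 74
rgb(187, 194, 74) = #bbc24a.

#bbc24a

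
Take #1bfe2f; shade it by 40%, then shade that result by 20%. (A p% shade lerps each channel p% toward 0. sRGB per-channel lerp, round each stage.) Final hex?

#0d7a16

#1bfe2f is rgb(27, 254, 47).
Per channel, c → c + 0.4(0 − c):
  R: 27 + 0.4×(0−27) = 27 − 10.8 = 16.2 → 16
  G: 254 + 0.4×(0−254) = 254 − 101.6 = 152.4 → 152
  B: 47 + 0.4×(0−47) = 47 − 18.8 = 28.2 → 28
After the shade: rgb(16, 152, 28) = #10981c.
A 20% shade moves each channel 20% toward 0:
  R: 16 + 0.2×(0−16) = 16 − 3.2 = 12.8 → 13
  G: 152 + 0.2×(0−152) = 152 − 30.4 = 121.6 → 122
  B: 28 − 5.6 = 22.4 → 22
rgb(13, 122, 22) = #0d7a16.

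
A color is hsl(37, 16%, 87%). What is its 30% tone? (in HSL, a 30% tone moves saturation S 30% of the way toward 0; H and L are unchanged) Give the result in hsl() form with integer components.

hsl(37, 11%, 87%)

S moves 30% from 16 toward 0: 16 − 4.8 = 11.2 → 11.
H and L are unchanged.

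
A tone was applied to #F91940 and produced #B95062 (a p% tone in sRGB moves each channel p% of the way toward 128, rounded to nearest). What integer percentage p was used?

#F91940 is rgb(249, 25, 64); #B95062 is rgb(185, 80, 98).
On the R channel (widest range): 185 ≈ 249 + (p/100)(128 − 249), so p ≈ 100×(185 − 249)/(128 − 249) = -6400/-121 = 52.89.
p = 53 reproduces all three channels after rounding.

53%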